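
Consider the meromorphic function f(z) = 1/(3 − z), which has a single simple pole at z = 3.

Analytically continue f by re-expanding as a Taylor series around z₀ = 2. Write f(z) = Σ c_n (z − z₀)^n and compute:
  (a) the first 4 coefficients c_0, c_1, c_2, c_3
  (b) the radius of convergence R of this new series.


Let w = z − z₀, so z = z₀ + w.
Then 3 − z = 3 − (z₀ + w) = (3 − z₀) − w = 1 − w.
f(z) = 1/(1 − w) = (1/(1)) · 1/(1 − w/(1)) = Σ_{n≥0} w^n / (1)^(n+1).
So c_n = 1/(1)^(n+1):
  c_0 = 1/(1)^1 = 1.
  c_1 = 1/(1)^2 = 1.
  c_2 = 1/(1)^3 = 1.
  c_3 = 1/(1)^4 = 1.
The series is valid for |w/d| < 1, i.e. |z − z₀| < |d|.
Radius of convergence: R = |3 − z₀| = |1| = 1 (distance from z₀ to the singularity z = 3).

c_0 = 1, c_1 = 1, c_2 = 1, c_3 = 1; R = 1.


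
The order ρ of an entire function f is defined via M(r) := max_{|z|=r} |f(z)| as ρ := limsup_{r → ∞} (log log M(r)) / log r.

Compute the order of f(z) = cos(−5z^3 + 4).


Write cos(w) = (e^{iw} ± e^{−iw})/(2 or 2i), so |cos(w)| ≤ e^{|w|}. With w = −5z^3 + 4, |w| ≤ 5r^3 + 4 on |z|=r, giving M(r) ≤ e^{5r^3 + 4} and ρ ≤ 3. For the lower bound, choose z on |z|=r with -5z^3 purely imaginary of modulus 5r^3; then |cos(−5z^3 + 4)| grows like e^{5r^3}/2, so ρ ≥ 3. Hence ρ = 3.
Therefore ρ = 3.

Order ρ = 3.


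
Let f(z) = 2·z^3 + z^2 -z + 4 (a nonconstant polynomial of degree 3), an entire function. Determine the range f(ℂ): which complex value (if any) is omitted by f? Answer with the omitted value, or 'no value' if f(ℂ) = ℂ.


Little Picard bounds the complement of f(ℂ) to at most one point.
For every w ∈ ℂ, the equation p(z) − w = 0 is a nonconstant polynomial in z and hence has at least one root by the fundamental theorem of algebra. So p is surjective onto ℂ, omitting no value.

Omitted value: no value.


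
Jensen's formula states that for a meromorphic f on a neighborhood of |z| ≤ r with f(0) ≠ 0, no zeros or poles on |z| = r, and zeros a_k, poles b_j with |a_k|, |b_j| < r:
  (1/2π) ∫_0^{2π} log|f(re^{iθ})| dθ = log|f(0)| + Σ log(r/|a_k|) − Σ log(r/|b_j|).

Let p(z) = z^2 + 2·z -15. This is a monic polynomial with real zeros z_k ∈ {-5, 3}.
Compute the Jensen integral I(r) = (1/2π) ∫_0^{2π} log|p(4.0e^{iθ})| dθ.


Zeros: -5, 3; r = 4.0.
Inside |z| < r: 3. Outside (|z| ≥ r): -5.
p(0) = -15, so log|p(0)| = log(15) = 2.7081.
Apply Jensen: I(r) = log|p(0)| + Σ_k log(r/|z_k|), summed over zeros inside |z| < r.
  log(r/|z_k|) for z_k = 3: log(4.0/3) = 0.2877
  Outside zeros (-5) contribute nothing to the Jensen sum.
Sum over inside zeros: 0.2877.
I(r) = log|p(0)| + (inside sum) = 2.7081 + 0.2877 = 2.9957.
Note: since some zeros are outside |z| ≤ r, the simplified n·log(r) form does NOT apply — only the inside zeros contribute.

I(r) ≈ 2.9957.


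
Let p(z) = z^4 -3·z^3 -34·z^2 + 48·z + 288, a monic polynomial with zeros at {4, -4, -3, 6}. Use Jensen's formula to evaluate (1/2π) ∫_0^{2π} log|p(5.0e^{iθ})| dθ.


Zeros: -4, -3, 4, 6; r = 5.0.
Inside |z| < r: -4, -3, 4. Outside (|z| ≥ r): 6.
p(0) = 288, so log|p(0)| = log(288) = 5.6630.
Apply Jensen: I(r) = log|p(0)| + Σ_k log(r/|z_k|), summed over zeros inside |z| < r.
  log(r/|z_k|) for z_k = 4: log(5.0/4) = 0.2231
  log(r/|z_k|) for z_k = -4: log(5.0/4) = 0.2231
  log(r/|z_k|) for z_k = -3: log(5.0/3) = 0.5108
  Outside zeros (6) contribute nothing to the Jensen sum.
Sum over inside zeros: 0.9571.
I(r) = log|p(0)| + (inside sum) = 5.6630 + 0.9571 = 6.6201.
Note: since some zeros are outside |z| ≤ r, the simplified n·log(r) form does NOT apply — only the inside zeros contribute.

I(r) ≈ 6.6201.


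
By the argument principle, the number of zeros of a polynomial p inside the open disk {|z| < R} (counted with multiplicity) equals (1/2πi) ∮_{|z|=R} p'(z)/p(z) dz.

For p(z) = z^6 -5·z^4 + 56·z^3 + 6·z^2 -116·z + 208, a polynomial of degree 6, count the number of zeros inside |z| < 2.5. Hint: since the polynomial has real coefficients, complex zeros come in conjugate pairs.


The zeros of p are: -4, -2, (1 + 1i), (1 - 1i), (2 + 3i), (2 - 3i).
Their magnitudes are: 4, 2, 1.414, 1.414, 3.606, 3.606.
Zeros with |z| < R = 2.5: -2, (1 + 1i), (1 - 1i).
Count = 3.
By the argument principle, (1/2πi) ∮_{|z|=R} p'(z)/p(z) dz equals exactly this count.

Number of zeros inside |z| < 2.5: 3.


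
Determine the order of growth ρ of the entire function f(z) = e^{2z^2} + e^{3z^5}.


Each summand is entire of order 2 and 5 respectively (as in the single-exponential case). The order of a sum is at most the max of the orders, so ρ ≤ 5. For the lower bound: on |z|=r choose arg z so that 3z^5 is real positive; then |e^{3z^5}| = e^{3r^5} while |e^{2z^2}| ≤ e^{2r^2} = o(e^{3r^5}). So |f| ≥ e^{3r^5}(1 − o(1)) and ρ ≥ 5. Hence ρ = max(2, 5) = 5.
Therefore ρ = 5.

Order ρ = 5.


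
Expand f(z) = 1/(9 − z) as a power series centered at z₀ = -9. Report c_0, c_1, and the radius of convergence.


Let w = z − z₀, so z = z₀ + w.
Then 9 − z = 9 − (z₀ + w) = (9 − z₀) − w = 18 − w.
f(z) = 1/(18 − w) = (1/(18)) · 1/(1 − w/(18)) = Σ_{n≥0} w^n / (18)^(n+1).
So c_n = 1/(18)^(n+1):
  c_0 = 1/(18)^1 = 1/18.
  c_1 = 1/(18)^2 = 1/324.
The series is valid for |w/d| < 1, i.e. |z − z₀| < |d|.
Radius of convergence: R = |9 − z₀| = |18| = 18 (distance from z₀ to the singularity z = 9).

c_0 = 1/18, c_1 = 1/324; R = 18.


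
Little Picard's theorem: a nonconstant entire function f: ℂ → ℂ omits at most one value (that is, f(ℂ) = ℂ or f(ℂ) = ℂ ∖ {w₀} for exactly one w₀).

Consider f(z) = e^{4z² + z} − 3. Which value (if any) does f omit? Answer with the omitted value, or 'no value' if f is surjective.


Little Picard bounds the complement of f(ℂ) to at most one point.
The exponent g(z) = 4z² + z is a nonconstant polynomial, hence surjective onto ℂ. So e^{g(z)} takes every value in {e^w : w ∈ ℂ} = ℂ ∖ {0}. Adding -3 shifts the range to ℂ ∖ {-3}. f omits exactly -3.

Omitted value: -3.


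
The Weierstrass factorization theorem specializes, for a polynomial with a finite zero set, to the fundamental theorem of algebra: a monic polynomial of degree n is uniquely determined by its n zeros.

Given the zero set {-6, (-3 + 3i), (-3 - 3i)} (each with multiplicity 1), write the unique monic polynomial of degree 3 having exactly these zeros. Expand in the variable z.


The polynomial is p(z) = ∏_{α ∈ S} (z − α), where S = {-6, (-3 + 3i), (-3 - 3i)}.
Expanding the product yields: p(z) = z^3 + 12·z^2 + 54·z + 108.
Note conjugate pairs combine to real quadratics: (z − (-3+3i))(z − (-3−3i)) = z² + 6z + 18.
The resulting polynomial has degree 3 and real coefficients as required.

p(z) = z^3 + 12·z^2 + 54·z + 108.


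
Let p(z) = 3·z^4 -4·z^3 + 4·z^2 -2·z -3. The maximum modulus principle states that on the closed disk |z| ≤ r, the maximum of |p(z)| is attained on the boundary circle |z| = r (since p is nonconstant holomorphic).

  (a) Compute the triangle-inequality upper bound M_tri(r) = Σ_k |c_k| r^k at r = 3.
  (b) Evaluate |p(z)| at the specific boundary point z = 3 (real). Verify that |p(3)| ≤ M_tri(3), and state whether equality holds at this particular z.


Coefficients: c_0 = -3, c_1 = -2, c_2 = 4, c_3 = -4, c_4 = 3. Radius r = 3.
Part (a). Triangle bound: M_tri(r) = Σ_k |c_k| r^k
  = |-3|·3^0 + |-2|·3^1 + |4|·3^2 + |-4|·3^3 + |3|·3^4
  = 3 + 6 + 36 + 108 + 243 = 396.
This bounds M(r) := max_{|z|=r} |p(z)| from above; equality holds iff all terms c_k z^k can be made to align in phase at a single z on |z|=r.
Part (b). At z = 3 (real, on the circle |z| = r):
  p(3) = (-3)·3^0 + (-2)·3^1 + (4)·3^2 + (-4)·3^3 + (3)·3^4 = 162.
  |p(3)| = 162.
Check: |p(3)| = 162 ≤ 396 = M_tri(3). ✓ Equality does not hold at z = 3 (the coefficients have mixed signs, so the terms do not all align in phase there).

M_tri(3) = 396; |p(3)| = 162; equality at z=3: no.


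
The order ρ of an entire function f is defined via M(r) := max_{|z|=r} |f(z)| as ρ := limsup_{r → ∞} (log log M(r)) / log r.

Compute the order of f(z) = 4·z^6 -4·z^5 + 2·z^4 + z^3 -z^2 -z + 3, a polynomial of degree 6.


|f(z)| ≤ Σ|c_k|·r^k = O(r^6) as r → ∞. Polynomial growth is O(e^{r^ε}) for every ε > 0 (since r^6/e^{r^ε} → 0), so ρ ≤ ε for all ε > 0, i.e. ρ = 0. Every nonconstant polynomial has order 0.
Therefore ρ = 0.

Order ρ = 0.


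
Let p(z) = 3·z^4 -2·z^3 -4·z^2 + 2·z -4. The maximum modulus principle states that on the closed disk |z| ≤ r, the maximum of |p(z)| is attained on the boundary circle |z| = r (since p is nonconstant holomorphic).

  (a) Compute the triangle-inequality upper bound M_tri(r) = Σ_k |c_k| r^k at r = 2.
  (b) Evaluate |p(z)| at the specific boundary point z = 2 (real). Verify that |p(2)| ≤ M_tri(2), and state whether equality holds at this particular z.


Coefficients: c_0 = -4, c_1 = 2, c_2 = -4, c_3 = -2, c_4 = 3. Radius r = 2.
Part (a). Triangle bound: M_tri(r) = Σ_k |c_k| r^k
  = |-4|·2^0 + |2|·2^1 + |-4|·2^2 + |-2|·2^3 + |3|·2^4
  = 4 + 4 + 16 + 16 + 48 = 88.
This bounds M(r) := max_{|z|=r} |p(z)| from above; equality holds iff all terms c_k z^k can be made to align in phase at a single z on |z|=r.
Part (b). At z = 2 (real, on the circle |z| = r):
  p(2) = (-4)·2^0 + (2)·2^1 + (-4)·2^2 + (-2)·2^3 + (3)·2^4 = 16.
  |p(2)| = 16.
Check: |p(2)| = 16 ≤ 88 = M_tri(2). ✓ Equality does not hold at z = 2 (the coefficients have mixed signs, so the terms do not all align in phase there).

M_tri(2) = 88; |p(2)| = 16; equality at z=2: no.


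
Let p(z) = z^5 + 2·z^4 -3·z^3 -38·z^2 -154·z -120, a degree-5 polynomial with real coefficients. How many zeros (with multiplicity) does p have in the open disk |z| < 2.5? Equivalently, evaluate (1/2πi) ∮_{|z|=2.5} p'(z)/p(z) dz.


The zeros of p are: -1, 4, (-1 + 3i), (-1 - 3i), -3.
Their magnitudes are: 1, 4, 3.162, 3.162, 3.
Zeros with |z| < R = 2.5: -1.
Count = 1.
By the argument principle, (1/2πi) ∮_{|z|=R} p'(z)/p(z) dz equals exactly this count.

Number of zeros inside |z| < 2.5: 1.


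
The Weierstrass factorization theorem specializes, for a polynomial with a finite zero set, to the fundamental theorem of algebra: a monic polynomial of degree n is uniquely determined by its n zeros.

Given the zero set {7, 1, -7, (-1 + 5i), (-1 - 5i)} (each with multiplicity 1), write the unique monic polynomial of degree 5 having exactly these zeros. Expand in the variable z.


The polynomial is p(z) = ∏_{α ∈ S} (z − α), where S = {7, 1, -7, (-1 + 5i), (-1 - 5i)}.
Expanding the product yields: p(z) = z^5 + z^4 -25·z^3 -75·z^2 -1176·z + 1274.
Note conjugate pairs combine to real quadratics: (z − (-1+5i))(z − (-1−5i)) = z² + 2z + 26.
The resulting polynomial has degree 5 and real coefficients as required.

p(z) = z^5 + z^4 -25·z^3 -75·z^2 -1176·z + 1274.


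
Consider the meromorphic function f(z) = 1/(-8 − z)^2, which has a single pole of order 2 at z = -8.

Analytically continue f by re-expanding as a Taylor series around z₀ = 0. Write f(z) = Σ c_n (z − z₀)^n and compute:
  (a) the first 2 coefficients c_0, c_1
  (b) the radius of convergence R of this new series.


Let w = z − z₀, so z = z₀ + w.
Then -8 − z = -8 − (z₀ + w) = (-8 − z₀) − w = -8 − w.
f(z) = 1/(-8 − w)^2 = (1/(-8)^2) · (1 − w/(-8))^{−2}.
By the binomial series (1−u)^{−2} = Σ_{n≥0} C(n+1, 1) u^n for |u|<1, with u = w/(-8):
  c_n = C(n+1, 1) / (-8)^(n+2).
  c_0 = 1/(-8)^2 = 1/64.
  c_1 = 2/(-8)^3 = -1/256.
The series is valid for |w/d| < 1, i.e. |z − z₀| < |d|.
Radius of convergence: R = |-8 − z₀| = |-8| = 8 (distance from z₀ to the singularity z = -8).

c_0 = 1/64, c_1 = -1/256; R = 8.


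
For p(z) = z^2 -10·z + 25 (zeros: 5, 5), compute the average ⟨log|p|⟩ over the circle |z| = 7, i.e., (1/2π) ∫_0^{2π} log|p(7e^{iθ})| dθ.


Zeros: 5, 5; r = 7.
Inside |z| < r: 5, 5. Outside (|z| ≥ r): ∅.
p(0) = 25, so log|p(0)| = log(25) = 3.2189.
Apply Jensen: I(r) = log|p(0)| + Σ_k log(r/|z_k|), summed over zeros inside |z| < r.
  log(r/|z_k|) for z_k = 5: log(7/5) = 0.3365
  log(r/|z_k|) for z_k = 5: log(7/5) = 0.3365
Sum over inside zeros: 0.6729.
I(r) = log|p(0)| + (inside sum) = 3.2189 + 0.6729 = 3.8918.
Closed form (all zeros inside, monic): I(r) = n·log(r) = 2·log(7) = 3.8918. ✓

I(r) ≈ 3.8918.


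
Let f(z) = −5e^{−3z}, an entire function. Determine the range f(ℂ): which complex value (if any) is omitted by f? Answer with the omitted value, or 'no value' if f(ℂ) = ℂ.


Little Picard bounds the complement of f(ℂ) to at most one point.
e^{−3z} is never zero on ℂ, so -5·e^{−3z} takes every value in ℂ ∖ {0}. Adding 0 shifts the range to ℂ ∖ {0}. Thus f omits exactly the value 0.

Omitted value: 0.


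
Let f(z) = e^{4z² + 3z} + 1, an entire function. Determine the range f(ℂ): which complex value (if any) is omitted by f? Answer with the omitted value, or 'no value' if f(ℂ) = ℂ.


Little Picard bounds the complement of f(ℂ) to at most one point.
The exponent g(z) = 4z² + 3z is a nonconstant polynomial, hence surjective onto ℂ. So e^{g(z)} takes every value in {e^w : w ∈ ℂ} = ℂ ∖ {0}. Adding 1 shifts the range to ℂ ∖ {1}. f omits exactly 1.

Omitted value: 1.


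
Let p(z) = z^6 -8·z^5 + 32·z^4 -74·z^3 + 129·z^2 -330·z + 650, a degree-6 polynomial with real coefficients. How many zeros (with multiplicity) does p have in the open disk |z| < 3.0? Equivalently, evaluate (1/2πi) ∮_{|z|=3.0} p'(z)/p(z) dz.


The zeros of p are: (2 + 3i), (2 - 3i), (-1 + 2i), (-1 - 2i), (3 + 1i), (3 - 1i).
Their magnitudes are: 3.606, 3.606, 2.236, 2.236, 3.162, 3.162.
Zeros with |z| < R = 3.0: (-1 + 2i), (-1 - 2i).
Count = 2.
By the argument principle, (1/2πi) ∮_{|z|=R} p'(z)/p(z) dz equals exactly this count.

Number of zeros inside |z| < 3.0: 2.


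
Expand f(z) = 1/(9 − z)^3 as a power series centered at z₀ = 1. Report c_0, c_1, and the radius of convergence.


Let w = z − z₀, so z = z₀ + w.
Then 9 − z = 9 − (z₀ + w) = (9 − z₀) − w = 8 − w.
f(z) = 1/(8 − w)^3 = (1/(8)^3) · (1 − w/(8))^{−3}.
By the binomial series (1−u)^{−3} = Σ_{n≥0} C(n+2, 2) u^n for |u|<1, with u = w/(8):
  c_n = C(n+2, 2) / (8)^(n+3).
  c_0 = 1/(8)^3 = 1/512.
  c_1 = 3/(8)^4 = 3/4096.
The series is valid for |w/d| < 1, i.e. |z − z₀| < |d|.
Radius of convergence: R = |9 − z₀| = |8| = 8 (distance from z₀ to the singularity z = 9).

c_0 = 1/512, c_1 = 3/4096; R = 8.


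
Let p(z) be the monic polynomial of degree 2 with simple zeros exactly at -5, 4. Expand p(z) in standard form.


The polynomial is p(z) = ∏_{α ∈ S} (z − α), where S = {-5, 4}.
Expanding the product yields: p(z) = z^2 + z -20.
The resulting polynomial has degree 2 and real coefficients as required.

p(z) = z^2 + z -20.


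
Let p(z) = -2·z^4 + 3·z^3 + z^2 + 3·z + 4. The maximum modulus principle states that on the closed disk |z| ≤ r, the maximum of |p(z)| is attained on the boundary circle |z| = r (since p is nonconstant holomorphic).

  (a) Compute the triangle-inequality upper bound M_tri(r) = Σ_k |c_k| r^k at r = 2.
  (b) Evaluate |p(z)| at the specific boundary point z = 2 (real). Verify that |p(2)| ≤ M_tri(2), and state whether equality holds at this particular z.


Coefficients: c_0 = 4, c_1 = 3, c_2 = 1, c_3 = 3, c_4 = -2. Radius r = 2.
Part (a). Triangle bound: M_tri(r) = Σ_k |c_k| r^k
  = |4|·2^0 + |3|·2^1 + |1|·2^2 + |3|·2^3 + |-2|·2^4
  = 4 + 6 + 4 + 24 + 32 = 70.
This bounds M(r) := max_{|z|=r} |p(z)| from above; equality holds iff all terms c_k z^k can be made to align in phase at a single z on |z|=r.
Part (b). At z = 2 (real, on the circle |z| = r):
  p(2) = (4)·2^0 + (3)·2^1 + (1)·2^2 + (3)·2^3 + (-2)·2^4 = 6.
  |p(2)| = 6.
Check: |p(2)| = 6 ≤ 70 = M_tri(2). ✓ Equality does not hold at z = 2 (the coefficients have mixed signs, so the terms do not all align in phase there).

M_tri(2) = 70; |p(2)| = 6; equality at z=2: no.


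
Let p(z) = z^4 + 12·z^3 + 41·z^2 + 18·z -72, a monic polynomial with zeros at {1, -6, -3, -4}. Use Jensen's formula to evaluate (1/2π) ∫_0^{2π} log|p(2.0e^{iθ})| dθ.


Zeros: -6, -4, -3, 1; r = 2.0.
Inside |z| < r: 1. Outside (|z| ≥ r): -6, -4, -3.
p(0) = -72, so log|p(0)| = log(72) = 4.2767.
Apply Jensen: I(r) = log|p(0)| + Σ_k log(r/|z_k|), summed over zeros inside |z| < r.
  log(r/|z_k|) for z_k = 1: log(2.0/1) = 0.6931
  Outside zeros (-6, -4, -3) contribute nothing to the Jensen sum.
Sum over inside zeros: 0.6931.
I(r) = log|p(0)| + (inside sum) = 4.2767 + 0.6931 = 4.9698.
Note: since some zeros are outside |z| ≤ r, the simplified n·log(r) form does NOT apply — only the inside zeros contribute.

I(r) ≈ 4.9698.


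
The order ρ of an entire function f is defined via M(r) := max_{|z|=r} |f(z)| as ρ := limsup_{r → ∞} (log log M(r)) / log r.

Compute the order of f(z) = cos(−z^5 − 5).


Write cos(w) = (e^{iw} ± e^{−iw})/(2 or 2i), so |cos(w)| ≤ e^{|w|}. With w = −z^5 − 5, |w| ≤ 1r^5 + 5 on |z|=r, giving M(r) ≤ e^{1r^5 + 5} and ρ ≤ 5. For the lower bound, choose z on |z|=r with -1z^5 purely imaginary of modulus 1r^5; then |cos(−z^5 − 5)| grows like e^{1r^5}/2, so ρ ≥ 5. Hence ρ = 5.
Therefore ρ = 5.

Order ρ = 5.


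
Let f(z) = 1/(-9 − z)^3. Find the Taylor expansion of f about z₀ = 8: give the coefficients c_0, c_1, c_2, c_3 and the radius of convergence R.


Let w = z − z₀, so z = z₀ + w.
Then -9 − z = -9 − (z₀ + w) = (-9 − z₀) − w = -17 − w.
f(z) = 1/(-17 − w)^3 = (1/(-17)^3) · (1 − w/(-17))^{−3}.
By the binomial series (1−u)^{−3} = Σ_{n≥0} C(n+2, 2) u^n for |u|<1, with u = w/(-17):
  c_n = C(n+2, 2) / (-17)^(n+3).
  c_0 = 1/(-17)^3 = -1/4913.
  c_1 = 3/(-17)^4 = 3/83521.
  c_2 = 6/(-17)^5 = -6/1419857.
  c_3 = 10/(-17)^6 = 10/24137569.
The series is valid for |w/d| < 1, i.e. |z − z₀| < |d|.
Radius of convergence: R = |-9 − z₀| = |-17| = 17 (distance from z₀ to the singularity z = -9).

c_0 = -1/4913, c_1 = 3/83521, c_2 = -6/1419857, c_3 = 10/24137569; R = 17.


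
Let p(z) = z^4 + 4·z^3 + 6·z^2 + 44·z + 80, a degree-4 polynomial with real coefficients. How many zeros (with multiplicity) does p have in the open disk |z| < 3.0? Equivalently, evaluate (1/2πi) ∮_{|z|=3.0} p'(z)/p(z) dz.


The zeros of p are: (1 + 3i), (1 - 3i), -4, -2.
Their magnitudes are: 3.162, 3.162, 4, 2.
Zeros with |z| < R = 3.0: -2.
Count = 1.
By the argument principle, (1/2πi) ∮_{|z|=R} p'(z)/p(z) dz equals exactly this count.

Number of zeros inside |z| < 3.0: 1.


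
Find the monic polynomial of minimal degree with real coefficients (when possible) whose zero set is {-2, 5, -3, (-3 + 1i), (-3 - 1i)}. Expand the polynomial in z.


The polynomial is p(z) = ∏_{α ∈ S} (z − α), where S = {-2, 5, -3, (-3 + 1i), (-3 - 1i)}.
Expanding the product yields: p(z) = z^5 + 6·z^4 -9·z^3 -144·z^2 -370·z -300.
Note conjugate pairs combine to real quadratics: (z − (-3+1i))(z − (-3−1i)) = z² + 6z + 10.
The resulting polynomial has degree 5 and real coefficients as required.

p(z) = z^5 + 6·z^4 -9·z^3 -144·z^2 -370·z -300.


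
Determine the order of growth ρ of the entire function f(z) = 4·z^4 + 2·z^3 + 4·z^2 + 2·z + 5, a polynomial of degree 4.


|f(z)| ≤ Σ|c_k|·r^k = O(r^4) as r → ∞. Polynomial growth is O(e^{r^ε}) for every ε > 0 (since r^4/e^{r^ε} → 0), so ρ ≤ ε for all ε > 0, i.e. ρ = 0. Every nonconstant polynomial has order 0.
Therefore ρ = 0.

Order ρ = 0.


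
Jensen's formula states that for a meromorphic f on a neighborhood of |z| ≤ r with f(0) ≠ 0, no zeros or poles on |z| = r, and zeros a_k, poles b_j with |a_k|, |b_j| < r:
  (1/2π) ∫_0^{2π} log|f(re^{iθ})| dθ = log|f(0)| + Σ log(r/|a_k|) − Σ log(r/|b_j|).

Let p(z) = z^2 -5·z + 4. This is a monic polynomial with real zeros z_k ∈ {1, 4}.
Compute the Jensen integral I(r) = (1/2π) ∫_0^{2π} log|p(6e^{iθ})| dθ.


Zeros: 1, 4; r = 6.
Inside |z| < r: 1, 4. Outside (|z| ≥ r): ∅.
p(0) = 4, so log|p(0)| = log(4) = 1.3863.
Apply Jensen: I(r) = log|p(0)| + Σ_k log(r/|z_k|), summed over zeros inside |z| < r.
  log(r/|z_k|) for z_k = 1: log(6/1) = 1.7918
  log(r/|z_k|) for z_k = 4: log(6/4) = 0.4055
Sum over inside zeros: 2.1972.
I(r) = log|p(0)| + (inside sum) = 1.3863 + 2.1972 = 3.5835.
Closed form (all zeros inside, monic): I(r) = n·log(r) = 2·log(6) = 3.5835. ✓

I(r) ≈ 3.5835.


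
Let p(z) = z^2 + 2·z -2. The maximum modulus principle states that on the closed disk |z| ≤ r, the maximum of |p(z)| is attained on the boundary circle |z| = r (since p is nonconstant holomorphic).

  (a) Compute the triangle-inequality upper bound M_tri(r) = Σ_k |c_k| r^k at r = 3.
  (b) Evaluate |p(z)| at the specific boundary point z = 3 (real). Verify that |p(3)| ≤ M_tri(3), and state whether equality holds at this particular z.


Coefficients: c_0 = -2, c_1 = 2, c_2 = 1. Radius r = 3.
Part (a). Triangle bound: M_tri(r) = Σ_k |c_k| r^k
  = |-2|·3^0 + |2|·3^1 + |1|·3^2
  = 2 + 6 + 9 = 17.
This bounds M(r) := max_{|z|=r} |p(z)| from above; equality holds iff all terms c_k z^k can be made to align in phase at a single z on |z|=r.
Part (b). At z = 3 (real, on the circle |z| = r):
  p(3) = (-2)·3^0 + (2)·3^1 + (1)·3^2 = 13.
  |p(3)| = 13.
Check: |p(3)| = 13 ≤ 17 = M_tri(3). ✓ Equality does not hold at z = 3 (the coefficients have mixed signs, so the terms do not all align in phase there).

M_tri(3) = 17; |p(3)| = 13; equality at z=3: no.


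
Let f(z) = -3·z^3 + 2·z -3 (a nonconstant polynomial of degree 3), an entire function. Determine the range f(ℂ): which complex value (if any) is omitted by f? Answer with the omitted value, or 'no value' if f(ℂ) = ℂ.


Little Picard bounds the complement of f(ℂ) to at most one point.
For every w ∈ ℂ, the equation p(z) − w = 0 is a nonconstant polynomial in z and hence has at least one root by the fundamental theorem of algebra. So p is surjective onto ℂ, omitting no value.

Omitted value: no value.


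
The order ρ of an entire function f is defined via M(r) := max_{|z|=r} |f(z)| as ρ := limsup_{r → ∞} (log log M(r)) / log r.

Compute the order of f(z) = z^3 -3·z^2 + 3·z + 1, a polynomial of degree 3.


|f(z)| ≤ Σ|c_k|·r^k = O(r^3) as r → ∞. Polynomial growth is O(e^{r^ε}) for every ε > 0 (since r^3/e^{r^ε} → 0), so ρ ≤ ε for all ε > 0, i.e. ρ = 0. Every nonconstant polynomial has order 0.
Therefore ρ = 0.

Order ρ = 0.


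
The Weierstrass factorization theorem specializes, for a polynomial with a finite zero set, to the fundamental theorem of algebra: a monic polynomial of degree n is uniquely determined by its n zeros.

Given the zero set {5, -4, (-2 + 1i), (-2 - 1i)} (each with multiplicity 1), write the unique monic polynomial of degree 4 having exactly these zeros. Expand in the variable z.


The polynomial is p(z) = ∏_{α ∈ S} (z − α), where S = {5, -4, (-2 + 1i), (-2 - 1i)}.
Expanding the product yields: p(z) = z^4 + 3·z^3 -19·z^2 -85·z -100.
Note conjugate pairs combine to real quadratics: (z − (-2+1i))(z − (-2−1i)) = z² + 4z + 5.
The resulting polynomial has degree 4 and real coefficients as required.

p(z) = z^4 + 3·z^3 -19·z^2 -85·z -100.


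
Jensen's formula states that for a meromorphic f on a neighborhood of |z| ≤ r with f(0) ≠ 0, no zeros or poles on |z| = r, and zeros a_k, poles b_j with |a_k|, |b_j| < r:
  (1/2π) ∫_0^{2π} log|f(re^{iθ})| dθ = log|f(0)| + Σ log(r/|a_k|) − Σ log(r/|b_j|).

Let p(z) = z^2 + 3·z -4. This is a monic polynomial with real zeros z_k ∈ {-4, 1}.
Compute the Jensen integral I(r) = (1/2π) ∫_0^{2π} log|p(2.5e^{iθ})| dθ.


Zeros: -4, 1; r = 2.5.
Inside |z| < r: 1. Outside (|z| ≥ r): -4.
p(0) = -4, so log|p(0)| = log(4) = 1.3863.
Apply Jensen: I(r) = log|p(0)| + Σ_k log(r/|z_k|), summed over zeros inside |z| < r.
  log(r/|z_k|) for z_k = 1: log(2.5/1) = 0.9163
  Outside zeros (-4) contribute nothing to the Jensen sum.
Sum over inside zeros: 0.9163.
I(r) = log|p(0)| + (inside sum) = 1.3863 + 0.9163 = 2.3026.
Note: since some zeros are outside |z| ≤ r, the simplified n·log(r) form does NOT apply — only the inside zeros contribute.

I(r) ≈ 2.3026.


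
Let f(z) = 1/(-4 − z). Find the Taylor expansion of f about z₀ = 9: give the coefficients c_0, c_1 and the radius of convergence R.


Let w = z − z₀, so z = z₀ + w.
Then -4 − z = -4 − (z₀ + w) = (-4 − z₀) − w = -13 − w.
f(z) = 1/(-13 − w) = (1/(-13)) · 1/(1 − w/(-13)) = Σ_{n≥0} w^n / (-13)^(n+1).
So c_n = 1/(-13)^(n+1):
  c_0 = 1/(-13)^1 = -1/13.
  c_1 = 1/(-13)^2 = 1/169.
The series is valid for |w/d| < 1, i.e. |z − z₀| < |d|.
Radius of convergence: R = |-4 − z₀| = |-13| = 13 (distance from z₀ to the singularity z = -4).

c_0 = -1/13, c_1 = 1/169; R = 13.


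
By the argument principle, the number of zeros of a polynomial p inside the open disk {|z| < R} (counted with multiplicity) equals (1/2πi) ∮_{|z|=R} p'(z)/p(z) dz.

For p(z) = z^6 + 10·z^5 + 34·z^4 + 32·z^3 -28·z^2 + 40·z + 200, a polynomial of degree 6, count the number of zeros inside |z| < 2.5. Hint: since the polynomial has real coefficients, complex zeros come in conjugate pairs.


The zeros of p are: (-3 + 1i), (-3 - 1i), (-3 + 1i), (-3 - 1i), (1 + 1i), (1 - 1i).
Their magnitudes are: 3.162, 3.162, 3.162, 3.162, 1.414, 1.414.
Zeros with |z| < R = 2.5: (1 + 1i), (1 - 1i).
Count = 2.
By the argument principle, (1/2πi) ∮_{|z|=R} p'(z)/p(z) dz equals exactly this count.

Number of zeros inside |z| < 2.5: 2.


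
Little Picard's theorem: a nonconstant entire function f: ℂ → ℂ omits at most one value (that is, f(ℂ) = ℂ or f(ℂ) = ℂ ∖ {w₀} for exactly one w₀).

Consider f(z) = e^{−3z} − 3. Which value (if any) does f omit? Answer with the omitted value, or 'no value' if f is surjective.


Little Picard bounds the complement of f(ℂ) to at most one point.
e^{−3z} is never zero on ℂ, so 1·e^{−3z} takes every value in ℂ ∖ {0}. Adding -3 shifts the range to ℂ ∖ {-3}. Thus f omits exactly the value -3.

Omitted value: -3.


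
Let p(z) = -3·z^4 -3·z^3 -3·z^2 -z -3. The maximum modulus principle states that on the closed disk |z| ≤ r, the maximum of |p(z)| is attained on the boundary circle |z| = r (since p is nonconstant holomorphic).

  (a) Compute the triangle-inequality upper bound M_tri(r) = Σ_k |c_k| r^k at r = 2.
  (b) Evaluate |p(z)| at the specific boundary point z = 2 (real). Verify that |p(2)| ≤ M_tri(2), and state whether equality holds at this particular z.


Coefficients: c_0 = -3, c_1 = -1, c_2 = -3, c_3 = -3, c_4 = -3. Radius r = 2.
Part (a). Triangle bound: M_tri(r) = Σ_k |c_k| r^k
  = |-3|·2^0 + |-1|·2^1 + |-3|·2^2 + |-3|·2^3 + |-3|·2^4
  = 3 + 2 + 12 + 24 + 48 = 89.
This bounds M(r) := max_{|z|=r} |p(z)| from above; equality holds iff all terms c_k z^k can be made to align in phase at a single z on |z|=r.
Part (b). At z = 2 (real, on the circle |z| = r):
  p(2) = (-3)·2^0 + (-1)·2^1 + (-3)·2^2 + (-3)·2^3 + (-3)·2^4 = -89.
  |p(2)| = 89.
Since all nonzero coefficients share the same sign, |p(2)| = 89 = M_tri(2); the triangle bound is attained at z = 2, so in fact M(r) = 89.

M_tri(2) = 89; |p(2)| = 89; equality at z=2: yes.


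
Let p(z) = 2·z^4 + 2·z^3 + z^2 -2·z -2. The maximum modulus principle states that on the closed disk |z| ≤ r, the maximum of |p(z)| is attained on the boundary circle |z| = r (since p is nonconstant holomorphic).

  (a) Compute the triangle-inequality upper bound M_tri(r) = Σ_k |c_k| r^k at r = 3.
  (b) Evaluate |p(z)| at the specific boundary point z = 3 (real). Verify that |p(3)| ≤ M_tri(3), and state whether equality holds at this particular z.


Coefficients: c_0 = -2, c_1 = -2, c_2 = 1, c_3 = 2, c_4 = 2. Radius r = 3.
Part (a). Triangle bound: M_tri(r) = Σ_k |c_k| r^k
  = |-2|·3^0 + |-2|·3^1 + |1|·3^2 + |2|·3^3 + |2|·3^4
  = 2 + 6 + 9 + 54 + 162 = 233.
This bounds M(r) := max_{|z|=r} |p(z)| from above; equality holds iff all terms c_k z^k can be made to align in phase at a single z on |z|=r.
Part (b). At z = 3 (real, on the circle |z| = r):
  p(3) = (-2)·3^0 + (-2)·3^1 + (1)·3^2 + (2)·3^3 + (2)·3^4 = 217.
  |p(3)| = 217.
Check: |p(3)| = 217 ≤ 233 = M_tri(3). ✓ Equality does not hold at z = 3 (the coefficients have mixed signs, so the terms do not all align in phase there).

M_tri(3) = 233; |p(3)| = 217; equality at z=3: no.


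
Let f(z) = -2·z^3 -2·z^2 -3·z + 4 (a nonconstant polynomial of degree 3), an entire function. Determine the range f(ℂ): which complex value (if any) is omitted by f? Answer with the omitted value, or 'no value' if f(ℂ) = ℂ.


Little Picard bounds the complement of f(ℂ) to at most one point.
For every w ∈ ℂ, the equation p(z) − w = 0 is a nonconstant polynomial in z and hence has at least one root by the fundamental theorem of algebra. So p is surjective onto ℂ, omitting no value.

Omitted value: no value.


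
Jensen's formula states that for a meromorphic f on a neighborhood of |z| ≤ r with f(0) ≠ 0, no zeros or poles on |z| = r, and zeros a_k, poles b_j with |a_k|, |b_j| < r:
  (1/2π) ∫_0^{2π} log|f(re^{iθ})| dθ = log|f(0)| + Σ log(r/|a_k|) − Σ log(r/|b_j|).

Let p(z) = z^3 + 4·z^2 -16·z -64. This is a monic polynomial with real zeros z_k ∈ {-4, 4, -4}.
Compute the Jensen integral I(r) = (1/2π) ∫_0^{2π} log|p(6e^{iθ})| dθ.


Zeros: -4, -4, 4; r = 6.
Inside |z| < r: -4, -4, 4. Outside (|z| ≥ r): ∅.
p(0) = -64, so log|p(0)| = log(64) = 4.1589.
Apply Jensen: I(r) = log|p(0)| + Σ_k log(r/|z_k|), summed over zeros inside |z| < r.
  log(r/|z_k|) for z_k = -4: log(6/4) = 0.4055
  log(r/|z_k|) for z_k = 4: log(6/4) = 0.4055
  log(r/|z_k|) for z_k = -4: log(6/4) = 0.4055
Sum over inside zeros: 1.2164.
I(r) = log|p(0)| + (inside sum) = 4.1589 + 1.2164 = 5.3753.
Closed form (all zeros inside, monic): I(r) = n·log(r) = 3·log(6) = 5.3753. ✓

I(r) ≈ 5.3753.


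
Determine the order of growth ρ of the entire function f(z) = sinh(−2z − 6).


sinh(w) is a linear combination of e^{iw} and e^{−iw} (or e^w, e^{−w} in the hyperbolic case), so |sinh(w)| ≤ e^{|w|}. With w = −2z − 6, |w| ≤ 2|z| + 6 = 2r + 6 on |z| = r, giving M(r) ≤ e^{2r + 6}, so ρ ≤ 1. On a suitable ray (z = it for sin/cos; z = t for sinh/cosh, t real → ∞), |sinh(−2z − 6)| grows like e^{2|t|}/2, so ρ ≥ 1. Hence ρ = 1.
Therefore ρ = 1.

Order ρ = 1.


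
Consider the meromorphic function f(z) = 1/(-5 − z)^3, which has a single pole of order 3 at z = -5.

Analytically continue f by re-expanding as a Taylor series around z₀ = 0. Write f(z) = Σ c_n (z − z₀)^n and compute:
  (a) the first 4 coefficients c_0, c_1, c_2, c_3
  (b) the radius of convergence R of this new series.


Let w = z − z₀, so z = z₀ + w.
Then -5 − z = -5 − (z₀ + w) = (-5 − z₀) − w = -5 − w.
f(z) = 1/(-5 − w)^3 = (1/(-5)^3) · (1 − w/(-5))^{−3}.
By the binomial series (1−u)^{−3} = Σ_{n≥0} C(n+2, 2) u^n for |u|<1, with u = w/(-5):
  c_n = C(n+2, 2) / (-5)^(n+3).
  c_0 = 1/(-5)^3 = -1/125.
  c_1 = 3/(-5)^4 = 3/625.
  c_2 = 6/(-5)^5 = -6/3125.
  c_3 = 10/(-5)^6 = 2/3125.
The series is valid for |w/d| < 1, i.e. |z − z₀| < |d|.
Radius of convergence: R = |-5 − z₀| = |-5| = 5 (distance from z₀ to the singularity z = -5).

c_0 = -1/125, c_1 = 3/625, c_2 = -6/3125, c_3 = 2/3125; R = 5.


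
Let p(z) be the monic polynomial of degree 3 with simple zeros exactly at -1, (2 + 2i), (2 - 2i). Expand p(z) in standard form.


The polynomial is p(z) = ∏_{α ∈ S} (z − α), where S = {-1, (2 + 2i), (2 - 2i)}.
Expanding the product yields: p(z) = z^3 -3·z^2 + 4·z + 8.
Note conjugate pairs combine to real quadratics: (z − (2+2i))(z − (2−2i)) = z² − 4z + 8.
The resulting polynomial has degree 3 and real coefficients as required.

p(z) = z^3 -3·z^2 + 4·z + 8.


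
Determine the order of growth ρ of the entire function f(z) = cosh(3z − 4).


cosh(w) is a linear combination of e^{iw} and e^{−iw} (or e^w, e^{−w} in the hyperbolic case), so |cosh(w)| ≤ e^{|w|}. With w = 3z − 4, |w| ≤ 3|z| + 4 = 3r + 4 on |z| = r, giving M(r) ≤ e^{3r + 4}, so ρ ≤ 1. On a suitable ray (z = it for sin/cos; z = t for sinh/cosh, t real → ∞), |cosh(3z − 4)| grows like e^{3|t|}/2, so ρ ≥ 1. Hence ρ = 1.
Therefore ρ = 1.

Order ρ = 1.


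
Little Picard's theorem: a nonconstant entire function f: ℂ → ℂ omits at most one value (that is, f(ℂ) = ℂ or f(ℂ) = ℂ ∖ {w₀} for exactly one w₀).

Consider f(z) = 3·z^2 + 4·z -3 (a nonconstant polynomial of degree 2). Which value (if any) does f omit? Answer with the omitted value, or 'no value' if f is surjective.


Little Picard bounds the complement of f(ℂ) to at most one point.
For every w ∈ ℂ, the equation p(z) − w = 0 is a nonconstant polynomial in z and hence has at least one root by the fundamental theorem of algebra. So p is surjective onto ℂ, omitting no value.

Omitted value: no value.


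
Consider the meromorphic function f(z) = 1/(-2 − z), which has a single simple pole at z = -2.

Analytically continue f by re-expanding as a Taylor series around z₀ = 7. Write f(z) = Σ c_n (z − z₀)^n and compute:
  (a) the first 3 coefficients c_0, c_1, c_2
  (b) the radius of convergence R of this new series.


Let w = z − z₀, so z = z₀ + w.
Then -2 − z = -2 − (z₀ + w) = (-2 − z₀) − w = -9 − w.
f(z) = 1/(-9 − w) = (1/(-9)) · 1/(1 − w/(-9)) = Σ_{n≥0} w^n / (-9)^(n+1).
So c_n = 1/(-9)^(n+1):
  c_0 = 1/(-9)^1 = -1/9.
  c_1 = 1/(-9)^2 = 1/81.
  c_2 = 1/(-9)^3 = -1/729.
The series is valid for |w/d| < 1, i.e. |z − z₀| < |d|.
Radius of convergence: R = |-2 − z₀| = |-9| = 9 (distance from z₀ to the singularity z = -2).

c_0 = -1/9, c_1 = 1/81, c_2 = -1/729; R = 9.


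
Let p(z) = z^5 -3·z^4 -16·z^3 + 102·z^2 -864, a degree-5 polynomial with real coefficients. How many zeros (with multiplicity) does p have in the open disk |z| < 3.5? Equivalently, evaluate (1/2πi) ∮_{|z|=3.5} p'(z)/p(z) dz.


The zeros of p are: -3, -4, 4, (3 + 3i), (3 - 3i).
Their magnitudes are: 3, 4, 4, 4.243, 4.243.
Zeros with |z| < R = 3.5: -3.
Count = 1.
By the argument principle, (1/2πi) ∮_{|z|=R} p'(z)/p(z) dz equals exactly this count.

Number of zeros inside |z| < 3.5: 1.


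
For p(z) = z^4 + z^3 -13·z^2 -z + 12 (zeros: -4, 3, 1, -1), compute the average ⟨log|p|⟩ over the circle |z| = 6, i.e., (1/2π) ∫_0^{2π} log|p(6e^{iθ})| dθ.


Zeros: -4, -1, 1, 3; r = 6.
Inside |z| < r: -4, -1, 1, 3. Outside (|z| ≥ r): ∅.
p(0) = 12, so log|p(0)| = log(12) = 2.4849.
Apply Jensen: I(r) = log|p(0)| + Σ_k log(r/|z_k|), summed over zeros inside |z| < r.
  log(r/|z_k|) for z_k = -4: log(6/4) = 0.4055
  log(r/|z_k|) for z_k = 3: log(6/3) = 0.6931
  log(r/|z_k|) for z_k = 1: log(6/1) = 1.7918
  log(r/|z_k|) for z_k = -1: log(6/1) = 1.7918
Sum over inside zeros: 4.6821.
I(r) = log|p(0)| + (inside sum) = 2.4849 + 4.6821 = 7.1670.
Closed form (all zeros inside, monic): I(r) = n·log(r) = 4·log(6) = 7.1670. ✓

I(r) ≈ 7.1670.


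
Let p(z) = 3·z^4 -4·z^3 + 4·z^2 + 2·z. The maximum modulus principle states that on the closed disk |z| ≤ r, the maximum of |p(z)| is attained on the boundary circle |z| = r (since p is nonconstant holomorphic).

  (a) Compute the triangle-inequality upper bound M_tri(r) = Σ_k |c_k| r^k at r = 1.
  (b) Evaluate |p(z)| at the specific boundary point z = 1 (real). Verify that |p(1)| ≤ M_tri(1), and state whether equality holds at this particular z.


Coefficients: c_0 = 0, c_1 = 2, c_2 = 4, c_3 = -4, c_4 = 3. Radius r = 1.
Part (a). Triangle bound: M_tri(r) = Σ_k |c_k| r^k
  = |0|·1^0 + |2|·1^1 + |4|·1^2 + |-4|·1^3 + |3|·1^4
  = 0 + 2 + 4 + 4 + 3 = 13.
This bounds M(r) := max_{|z|=r} |p(z)| from above; equality holds iff all terms c_k z^k can be made to align in phase at a single z on |z|=r.
Part (b). At z = 1 (real, on the circle |z| = r):
  p(1) = (0)·1^0 + (2)·1^1 + (4)·1^2 + (-4)·1^3 + (3)·1^4 = 5.
  |p(1)| = 5.
Check: |p(1)| = 5 ≤ 13 = M_tri(1). ✓ Equality does not hold at z = 1 (the coefficients have mixed signs, so the terms do not all align in phase there).

M_tri(1) = 13; |p(1)| = 5; equality at z=1: no.


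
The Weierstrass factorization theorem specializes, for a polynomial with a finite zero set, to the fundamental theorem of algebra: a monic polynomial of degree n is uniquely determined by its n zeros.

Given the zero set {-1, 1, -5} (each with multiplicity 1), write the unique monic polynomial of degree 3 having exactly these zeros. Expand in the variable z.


The polynomial is p(z) = ∏_{α ∈ S} (z − α), where S = {-1, 1, -5}.
Expanding the product yields: p(z) = z^3 + 5·z^2 -z -5.
The resulting polynomial has degree 3 and real coefficients as required.

p(z) = z^3 + 5·z^2 -z -5.


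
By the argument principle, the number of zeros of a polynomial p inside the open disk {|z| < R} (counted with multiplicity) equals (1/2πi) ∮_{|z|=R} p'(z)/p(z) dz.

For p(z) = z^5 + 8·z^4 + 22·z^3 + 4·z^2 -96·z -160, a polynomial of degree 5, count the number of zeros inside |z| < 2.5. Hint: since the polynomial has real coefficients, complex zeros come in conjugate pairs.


The zeros of p are: (-2 + 2i), (-2 - 2i), 2, (-3 + 1i), (-3 - 1i).
Their magnitudes are: 2.828, 2.828, 2, 3.162, 3.162.
Zeros with |z| < R = 2.5: 2.
Count = 1.
By the argument principle, (1/2πi) ∮_{|z|=R} p'(z)/p(z) dz equals exactly this count.

Number of zeros inside |z| < 2.5: 1.


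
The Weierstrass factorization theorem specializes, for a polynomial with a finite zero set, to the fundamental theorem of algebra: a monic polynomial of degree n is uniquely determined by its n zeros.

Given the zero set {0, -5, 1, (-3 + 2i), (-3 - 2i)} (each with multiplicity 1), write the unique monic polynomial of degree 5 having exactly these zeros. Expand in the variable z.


The polynomial is p(z) = ∏_{α ∈ S} (z − α), where S = {0, -5, 1, (-3 + 2i), (-3 - 2i)}.
Expanding the product yields: p(z) = z^5 + 10·z^4 + 32·z^3 + 22·z^2 -65·z.
Note conjugate pairs combine to real quadratics: (z − (-3+2i))(z − (-3−2i)) = z² + 6z + 13.
The resulting polynomial has degree 5 and real coefficients as required.

p(z) = z^5 + 10·z^4 + 32·z^3 + 22·z^2 -65·z.


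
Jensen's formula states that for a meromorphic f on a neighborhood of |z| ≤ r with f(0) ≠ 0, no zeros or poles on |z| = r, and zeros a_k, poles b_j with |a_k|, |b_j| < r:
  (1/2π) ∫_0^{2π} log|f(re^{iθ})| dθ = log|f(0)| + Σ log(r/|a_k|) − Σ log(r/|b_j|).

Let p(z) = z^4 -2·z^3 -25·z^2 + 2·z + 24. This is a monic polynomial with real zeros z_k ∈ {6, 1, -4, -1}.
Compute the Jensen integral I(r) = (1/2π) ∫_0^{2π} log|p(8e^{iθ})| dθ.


Zeros: -4, -1, 1, 6; r = 8.
Inside |z| < r: -4, -1, 1, 6. Outside (|z| ≥ r): ∅.
p(0) = 24, so log|p(0)| = log(24) = 3.1781.
Apply Jensen: I(r) = log|p(0)| + Σ_k log(r/|z_k|), summed over zeros inside |z| < r.
  log(r/|z_k|) for z_k = 6: log(8/6) = 0.2877
  log(r/|z_k|) for z_k = 1: log(8/1) = 2.0794
  log(r/|z_k|) for z_k = -4: log(8/4) = 0.6931
  log(r/|z_k|) for z_k = -1: log(8/1) = 2.0794
Sum over inside zeros: 5.1397.
I(r) = log|p(0)| + (inside sum) = 3.1781 + 5.1397 = 8.3178.
Closed form (all zeros inside, monic): I(r) = n·log(r) = 4·log(8) = 8.3178. ✓

I(r) ≈ 8.3178.


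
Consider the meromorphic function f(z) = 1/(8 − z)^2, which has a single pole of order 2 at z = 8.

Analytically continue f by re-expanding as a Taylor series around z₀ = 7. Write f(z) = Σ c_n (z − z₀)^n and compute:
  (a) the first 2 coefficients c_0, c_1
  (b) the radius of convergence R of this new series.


Let w = z − z₀, so z = z₀ + w.
Then 8 − z = 8 − (z₀ + w) = (8 − z₀) − w = 1 − w.
f(z) = 1/(1 − w)^2 = (1/(1)^2) · (1 − w/(1))^{−2}.
By the binomial series (1−u)^{−2} = Σ_{n≥0} C(n+1, 1) u^n for |u|<1, with u = w/(1):
  c_n = C(n+1, 1) / (1)^(n+2).
  c_0 = 1/(1)^2 = 1.
  c_1 = 2/(1)^3 = 2.
The series is valid for |w/d| < 1, i.e. |z − z₀| < |d|.
Radius of convergence: R = |8 − z₀| = |1| = 1 (distance from z₀ to the singularity z = 8).

c_0 = 1, c_1 = 2; R = 1.
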